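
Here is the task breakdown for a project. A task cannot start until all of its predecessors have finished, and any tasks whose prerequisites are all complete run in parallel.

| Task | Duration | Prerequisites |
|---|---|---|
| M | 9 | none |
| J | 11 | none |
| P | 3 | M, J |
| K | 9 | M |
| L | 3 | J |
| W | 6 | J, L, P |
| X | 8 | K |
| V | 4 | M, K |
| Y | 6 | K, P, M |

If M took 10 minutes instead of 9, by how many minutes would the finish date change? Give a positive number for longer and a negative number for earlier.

1

Critical path before the change: M→K→X = 9+9+8 = 26 giving 26 minutes.
M lies on that path, so at 10 minutes the path becomes 27 minutes.
The critical path is still M→K→X; finish is now 27 minutes.
Change in finish: 27 − 26 = +1 minutes.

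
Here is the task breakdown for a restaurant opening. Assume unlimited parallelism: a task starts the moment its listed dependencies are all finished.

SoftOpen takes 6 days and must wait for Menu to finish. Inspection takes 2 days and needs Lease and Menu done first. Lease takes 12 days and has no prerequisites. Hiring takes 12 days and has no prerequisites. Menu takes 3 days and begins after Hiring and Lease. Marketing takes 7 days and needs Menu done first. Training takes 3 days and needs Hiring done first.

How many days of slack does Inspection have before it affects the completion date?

Lease→Menu→Marketing = 12+3+7 = 22 sets the makespan at 22 days.
Inspection finishes as early as 17 and must finish by 22.
So Inspection can slip 22 − 17 = 5 days.

5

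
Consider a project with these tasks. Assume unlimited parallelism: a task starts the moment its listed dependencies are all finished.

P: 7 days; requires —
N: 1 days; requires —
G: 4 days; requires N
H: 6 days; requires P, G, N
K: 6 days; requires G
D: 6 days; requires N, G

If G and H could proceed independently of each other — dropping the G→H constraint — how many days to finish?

13

Original critical path: P→H = 7+6 = 13 ⇒ 13 days.
Dropping G→H doesn't change H's earliest start (7); another predecessor still binds.
New critical path: P→H = 7+6 = 13 ⇒ 13 days.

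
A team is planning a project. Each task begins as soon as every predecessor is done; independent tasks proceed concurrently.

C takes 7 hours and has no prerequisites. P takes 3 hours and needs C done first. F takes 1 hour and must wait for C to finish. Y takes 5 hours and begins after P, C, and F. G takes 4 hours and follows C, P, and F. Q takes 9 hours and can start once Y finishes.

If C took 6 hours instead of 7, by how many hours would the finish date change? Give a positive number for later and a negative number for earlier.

-1

Critical path before the change: C→P→Y→Q = 7+3+5+9 = 24 giving 24 hours.
C lies on that path, so at 6 hours the path becomes 23 hours.
The critical path is still C→P→Y→Q; finish is now 23 hours.
Change in finish: 23 − 24 = -1 hours.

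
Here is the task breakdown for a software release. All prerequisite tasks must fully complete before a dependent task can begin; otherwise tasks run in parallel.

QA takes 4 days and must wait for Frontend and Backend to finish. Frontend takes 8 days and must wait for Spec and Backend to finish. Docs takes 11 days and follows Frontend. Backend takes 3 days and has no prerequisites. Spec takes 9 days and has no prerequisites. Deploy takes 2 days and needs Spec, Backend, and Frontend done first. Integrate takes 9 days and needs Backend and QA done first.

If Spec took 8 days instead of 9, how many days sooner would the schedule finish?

1

Actual critical path: Spec→Frontend→QA→Integrate = 9+8+4+9 = 30 ⇒ 30 days.
Spec lies on that path, so at 8 days the path becomes 29 days.
No other chain overtakes it, so the finish is 29 days.
Change in finish: 29 − 30 = -1 days.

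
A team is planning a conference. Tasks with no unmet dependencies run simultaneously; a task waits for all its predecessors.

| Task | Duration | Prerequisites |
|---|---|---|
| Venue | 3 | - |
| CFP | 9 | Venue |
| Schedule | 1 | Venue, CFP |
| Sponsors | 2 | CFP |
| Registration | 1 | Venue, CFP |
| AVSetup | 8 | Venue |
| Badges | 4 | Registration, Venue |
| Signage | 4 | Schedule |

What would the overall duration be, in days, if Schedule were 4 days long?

Critical path before the change: Venue→CFP→Schedule→Signage = 3+9+1+4 = 17 giving 17 days.
Since Schedule is critical, the +3 change carries straight to that chain (now 20 days).
The critical path is still Venue→CFP→Schedule→Signage; finish is now 20 days.

20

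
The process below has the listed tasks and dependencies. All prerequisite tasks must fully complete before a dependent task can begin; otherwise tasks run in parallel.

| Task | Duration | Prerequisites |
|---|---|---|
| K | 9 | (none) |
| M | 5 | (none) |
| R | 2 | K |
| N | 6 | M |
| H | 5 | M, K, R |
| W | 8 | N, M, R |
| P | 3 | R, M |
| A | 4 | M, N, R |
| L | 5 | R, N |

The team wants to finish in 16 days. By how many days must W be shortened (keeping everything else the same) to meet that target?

3

Current finish: 19 days; target: 16.
W is on every critical path, so each day cut from W cuts the finish by one (this holds down to a finish of 16).
Need 19 − 16 = 3 days off W → W becomes 5 days, finish becomes 16.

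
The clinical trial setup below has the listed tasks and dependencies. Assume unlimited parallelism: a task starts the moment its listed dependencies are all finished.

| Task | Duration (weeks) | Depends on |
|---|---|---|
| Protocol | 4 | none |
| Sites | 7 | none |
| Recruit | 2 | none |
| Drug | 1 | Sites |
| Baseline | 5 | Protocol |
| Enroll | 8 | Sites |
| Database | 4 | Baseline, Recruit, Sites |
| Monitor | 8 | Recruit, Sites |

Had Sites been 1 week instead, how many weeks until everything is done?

Baseline: Sites→Enroll = 7+8 = 15 → 15 weeks.
Sites lies on that path, so at 1 week the path becomes 9 weeks.
The binding chain switches to Protocol→Baseline→Database = 4+5+4 = 13; finish 13 weeks.

13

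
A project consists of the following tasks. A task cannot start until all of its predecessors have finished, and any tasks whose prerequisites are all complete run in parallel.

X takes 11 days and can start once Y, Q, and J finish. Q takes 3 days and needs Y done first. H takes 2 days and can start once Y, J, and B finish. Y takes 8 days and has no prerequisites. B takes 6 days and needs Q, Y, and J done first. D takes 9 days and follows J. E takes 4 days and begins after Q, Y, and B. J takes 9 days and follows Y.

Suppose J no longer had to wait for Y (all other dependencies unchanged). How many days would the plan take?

Original critical path: Y→J→X = 8+9+11 = 28 ⇒ 28 days.
Without Y→J, J's earliest start moves from 8 to 0.
After: Y→Q→X = 8+3+11 = 22 → 22 days.

22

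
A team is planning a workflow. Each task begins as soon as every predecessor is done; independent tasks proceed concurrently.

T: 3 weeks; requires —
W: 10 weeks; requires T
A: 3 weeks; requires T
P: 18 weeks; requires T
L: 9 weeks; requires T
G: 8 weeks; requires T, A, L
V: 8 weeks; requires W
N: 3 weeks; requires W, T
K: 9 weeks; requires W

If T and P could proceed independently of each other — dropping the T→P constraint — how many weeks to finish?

22

Original critical path: T→W→K = 3+10+9 = 22 ⇒ 22 weeks.
Without T→P, P's earliest start moves from 3 to 0.
The longest chain is now T→W→K = 3+10+9 = 22, so the plan takes 22 weeks.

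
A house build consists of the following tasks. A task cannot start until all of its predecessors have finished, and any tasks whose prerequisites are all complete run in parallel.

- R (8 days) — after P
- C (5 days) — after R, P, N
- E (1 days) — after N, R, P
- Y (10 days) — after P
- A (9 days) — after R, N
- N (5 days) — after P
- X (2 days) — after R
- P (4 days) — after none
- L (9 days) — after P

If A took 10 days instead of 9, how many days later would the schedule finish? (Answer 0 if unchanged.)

As given, the longest chain is P→R→A = 4+8+9 = 21, so the finish is 21 days.
Since A is critical, the +1 change carries straight to that chain (now 22 days).
No other chain overtakes it, so the finish is 22 days.
Change in finish: 22 − 21 = +1 days.

1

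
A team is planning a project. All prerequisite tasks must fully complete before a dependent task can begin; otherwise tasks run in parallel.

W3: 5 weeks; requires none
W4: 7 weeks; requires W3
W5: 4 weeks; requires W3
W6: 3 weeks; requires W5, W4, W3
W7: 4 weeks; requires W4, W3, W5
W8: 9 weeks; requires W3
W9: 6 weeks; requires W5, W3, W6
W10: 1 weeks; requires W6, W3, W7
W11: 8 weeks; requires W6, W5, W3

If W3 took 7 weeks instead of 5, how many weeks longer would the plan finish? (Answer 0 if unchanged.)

The binding path is W3→W4→W6→W11 = 5+7+3+8 = 23; finish at 23 weeks.
W3 is on the critical path; changing it to 7 makes that path 25 weeks.
No other chain overtakes it, so the finish is 25 weeks.
Change in finish: 25 − 23 = +2 weeks.

2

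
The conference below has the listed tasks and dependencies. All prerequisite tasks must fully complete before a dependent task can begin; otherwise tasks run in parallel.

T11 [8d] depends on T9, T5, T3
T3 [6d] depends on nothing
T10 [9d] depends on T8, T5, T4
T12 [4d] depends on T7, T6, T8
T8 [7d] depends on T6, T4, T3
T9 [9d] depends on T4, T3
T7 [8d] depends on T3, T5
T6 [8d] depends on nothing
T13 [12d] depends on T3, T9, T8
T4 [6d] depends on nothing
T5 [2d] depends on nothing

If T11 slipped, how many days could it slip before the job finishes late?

4

T3→T9→T13 = 6+9+12 = 27 sets the makespan at 27 days.
T11 finishes as early as 23 and must finish by 27.
Slack of T11 = 19 − 15 = 4 days.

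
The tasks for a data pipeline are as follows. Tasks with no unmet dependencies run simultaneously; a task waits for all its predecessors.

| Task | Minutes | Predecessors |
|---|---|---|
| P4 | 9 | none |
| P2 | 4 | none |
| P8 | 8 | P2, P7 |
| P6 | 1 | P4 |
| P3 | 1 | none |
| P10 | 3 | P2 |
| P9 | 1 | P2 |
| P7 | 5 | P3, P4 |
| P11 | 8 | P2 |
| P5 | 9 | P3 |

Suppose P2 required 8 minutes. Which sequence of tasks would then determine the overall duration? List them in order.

As given, the longest chain is P4→P7→P8 = 9+5+8 = 22, so the finish is 22 minutes.
P2 is off the critical path — its longest chain is 12 minutes, giving 10 of slack.
That remains the longest chain; total 22 minutes.

P4, P7, P8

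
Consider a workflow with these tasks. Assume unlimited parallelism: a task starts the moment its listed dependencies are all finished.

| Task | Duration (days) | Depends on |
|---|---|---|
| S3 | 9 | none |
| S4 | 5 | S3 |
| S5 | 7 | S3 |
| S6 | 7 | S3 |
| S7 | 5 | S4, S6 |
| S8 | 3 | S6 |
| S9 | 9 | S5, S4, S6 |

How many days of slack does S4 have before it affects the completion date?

The longest chain is S3→S5→S9 = 9+7+9 = 25; overall finish 25 days.
S4 finishes as early as 14 and must finish by 16.
So S4 can slip 16 − 14 = 2 days.

2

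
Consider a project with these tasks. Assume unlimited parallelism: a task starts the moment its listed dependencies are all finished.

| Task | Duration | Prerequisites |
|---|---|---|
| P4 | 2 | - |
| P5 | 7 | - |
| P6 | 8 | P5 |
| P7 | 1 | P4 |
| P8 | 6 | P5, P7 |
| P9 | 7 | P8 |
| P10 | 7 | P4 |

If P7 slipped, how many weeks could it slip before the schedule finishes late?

Critical path: P5→P8→P9 = 7+6+7 = 20, so the finish is 20 weeks.
The longest chain containing P7 totals 16 weeks.
Slack of P7 = 6 − 2 = 4 weeks.

4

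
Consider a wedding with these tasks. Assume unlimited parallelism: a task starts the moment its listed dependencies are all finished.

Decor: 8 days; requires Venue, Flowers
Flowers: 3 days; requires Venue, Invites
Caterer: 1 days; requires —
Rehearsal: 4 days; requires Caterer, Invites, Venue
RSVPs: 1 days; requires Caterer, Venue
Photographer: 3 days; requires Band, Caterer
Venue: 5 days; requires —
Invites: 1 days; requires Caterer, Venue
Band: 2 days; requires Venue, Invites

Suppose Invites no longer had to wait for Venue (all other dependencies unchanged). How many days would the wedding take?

With the dependency in place, Venue→Invites→Flowers→Decor = 5+1+3+8 = 17 sets the finish at 17 days.
Without Venue→Invites, Invites's earliest start moves from 5 to 1.
The longest chain is now Venue→Flowers→Decor = 5+3+8 = 16, so the wedding takes 16 days.

16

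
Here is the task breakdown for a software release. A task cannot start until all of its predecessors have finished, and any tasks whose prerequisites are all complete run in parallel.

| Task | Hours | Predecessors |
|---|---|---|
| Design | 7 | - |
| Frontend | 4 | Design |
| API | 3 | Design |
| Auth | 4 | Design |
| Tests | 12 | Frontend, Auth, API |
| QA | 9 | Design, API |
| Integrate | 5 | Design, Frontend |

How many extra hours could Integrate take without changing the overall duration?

7

The longest chain is Design→Frontend→Tests = 7+4+12 = 23; overall finish 23 hours.
The longest chain containing Integrate totals 16 hours.
So Integrate can slip 23 − 16 = 7 hours.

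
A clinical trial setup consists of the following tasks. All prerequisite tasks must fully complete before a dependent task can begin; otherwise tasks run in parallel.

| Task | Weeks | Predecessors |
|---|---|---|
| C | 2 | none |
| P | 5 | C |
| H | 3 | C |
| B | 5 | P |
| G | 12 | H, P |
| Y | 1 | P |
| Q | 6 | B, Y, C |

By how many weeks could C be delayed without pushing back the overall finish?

The longest chain is C→P→G = 2+5+12 = 19; overall finish 19 weeks.
The longest chain containing C totals 19 weeks.
Slack of C = 0 − 0 = 0 weeks.

0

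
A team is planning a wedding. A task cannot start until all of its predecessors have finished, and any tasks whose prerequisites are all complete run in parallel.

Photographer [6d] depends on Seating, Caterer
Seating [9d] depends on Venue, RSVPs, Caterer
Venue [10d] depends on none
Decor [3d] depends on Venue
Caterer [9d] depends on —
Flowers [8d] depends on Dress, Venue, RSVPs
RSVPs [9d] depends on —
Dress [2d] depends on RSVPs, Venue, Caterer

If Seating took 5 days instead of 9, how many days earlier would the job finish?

The binding path is Venue→Seating→Photographer = 10+9+6 = 25; finish at 25 days.
Since Seating is critical, the -4 change carries straight to that chain (now 21 days).
No other chain overtakes it, so the finish is 21 days.
Change in finish: 21 − 25 = -4 days.

4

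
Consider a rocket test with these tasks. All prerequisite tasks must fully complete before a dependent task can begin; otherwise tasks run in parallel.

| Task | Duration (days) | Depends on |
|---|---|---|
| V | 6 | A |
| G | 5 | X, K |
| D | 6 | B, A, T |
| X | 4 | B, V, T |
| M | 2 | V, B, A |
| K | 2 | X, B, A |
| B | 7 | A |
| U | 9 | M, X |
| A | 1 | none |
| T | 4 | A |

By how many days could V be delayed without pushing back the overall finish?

A→B→X→U = 1+7+4+9 = 21 sets the makespan at 21 days.
V finishes as early as 7 and must finish by 8.
Slack of V = 2 − 1 = 1 day.

1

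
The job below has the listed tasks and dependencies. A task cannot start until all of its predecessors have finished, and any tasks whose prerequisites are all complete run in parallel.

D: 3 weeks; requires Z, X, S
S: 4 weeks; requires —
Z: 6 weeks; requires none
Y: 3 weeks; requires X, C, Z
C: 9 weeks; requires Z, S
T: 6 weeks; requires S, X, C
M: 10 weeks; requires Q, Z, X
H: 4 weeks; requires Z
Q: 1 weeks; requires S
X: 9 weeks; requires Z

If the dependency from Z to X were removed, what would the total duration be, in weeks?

With the dependency in place, Z→X→M = 6+9+10 = 25 sets the finish at 25 weeks.
Without Z→X, X's earliest start moves from 6 to 0.
The longest chain is now Z→C→T = 6+9+6 = 21, so the project takes 21 weeks.

21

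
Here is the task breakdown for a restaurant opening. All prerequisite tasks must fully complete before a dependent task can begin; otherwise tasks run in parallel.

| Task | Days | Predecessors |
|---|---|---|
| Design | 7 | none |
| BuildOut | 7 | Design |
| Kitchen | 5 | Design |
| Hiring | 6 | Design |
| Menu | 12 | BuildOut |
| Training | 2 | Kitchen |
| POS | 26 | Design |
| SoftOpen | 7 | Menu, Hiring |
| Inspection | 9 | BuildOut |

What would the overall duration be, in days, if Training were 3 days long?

Critical path before the change: Design→BuildOut→Menu→SoftOpen = 7+7+12+7 = 33 giving 33 days.
Training is off the critical path — its longest chain is 14 days, giving 19 of slack.
That remains the longest chain; total 33 days.

33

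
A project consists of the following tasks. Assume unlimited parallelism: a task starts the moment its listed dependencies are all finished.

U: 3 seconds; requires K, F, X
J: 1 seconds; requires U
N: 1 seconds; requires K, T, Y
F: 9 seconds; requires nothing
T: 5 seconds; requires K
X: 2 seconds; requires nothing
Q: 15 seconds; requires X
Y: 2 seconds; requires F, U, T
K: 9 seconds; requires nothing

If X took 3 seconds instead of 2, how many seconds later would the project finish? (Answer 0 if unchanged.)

1

As given, the longest chain is X→Q = 2+15 = 17, so the finish is 17 seconds.
X is on the critical path; changing it to 3 makes that path 18 seconds.
The critical path is still X→Q; finish is now 18 seconds.
Change in finish: 18 − 17 = +1 seconds.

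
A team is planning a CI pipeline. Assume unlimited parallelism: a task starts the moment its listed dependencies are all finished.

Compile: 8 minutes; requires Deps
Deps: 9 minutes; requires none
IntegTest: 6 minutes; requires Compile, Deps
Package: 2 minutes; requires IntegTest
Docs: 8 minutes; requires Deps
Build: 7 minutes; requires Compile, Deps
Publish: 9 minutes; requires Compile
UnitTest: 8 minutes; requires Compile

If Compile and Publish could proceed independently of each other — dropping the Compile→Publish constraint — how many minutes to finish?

25

With the dependency in place, Deps→Compile→Publish = 9+8+9 = 26 sets the finish at 26 minutes.
Without Compile→Publish, Publish's earliest start moves from 17 to 0.
New critical path: Deps→Compile→UnitTest = 9+8+8 = 25 ⇒ 25 minutes.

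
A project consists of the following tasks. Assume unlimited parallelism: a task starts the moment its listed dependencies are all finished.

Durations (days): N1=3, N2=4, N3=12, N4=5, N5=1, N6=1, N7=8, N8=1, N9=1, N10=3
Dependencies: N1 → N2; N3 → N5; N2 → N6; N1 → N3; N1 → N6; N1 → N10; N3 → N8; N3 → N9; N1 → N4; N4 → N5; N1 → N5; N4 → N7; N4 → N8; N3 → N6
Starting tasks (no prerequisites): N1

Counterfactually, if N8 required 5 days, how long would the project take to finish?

20

The binding path is N1→N3→N8 = 3+12+1 = 16; finish at 16 days.
N8 is on the critical path; changing it to 5 makes that path 20 days.
The critical path is still N1→N3→N8; finish is now 20 days.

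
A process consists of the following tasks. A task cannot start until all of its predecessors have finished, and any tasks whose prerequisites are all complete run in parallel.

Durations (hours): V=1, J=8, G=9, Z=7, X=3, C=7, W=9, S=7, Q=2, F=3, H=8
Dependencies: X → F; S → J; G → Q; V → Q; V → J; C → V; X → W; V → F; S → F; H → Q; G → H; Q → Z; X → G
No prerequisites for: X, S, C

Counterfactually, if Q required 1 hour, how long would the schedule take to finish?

28

Critical path before the change: X→G→H→Q→Z = 3+9+8+2+7 = 29 giving 29 hours.
Q is on the critical path; changing it to 1 makes that path 28 hours.
The critical path is still X→G→H→Q→Z; finish is now 28 hours.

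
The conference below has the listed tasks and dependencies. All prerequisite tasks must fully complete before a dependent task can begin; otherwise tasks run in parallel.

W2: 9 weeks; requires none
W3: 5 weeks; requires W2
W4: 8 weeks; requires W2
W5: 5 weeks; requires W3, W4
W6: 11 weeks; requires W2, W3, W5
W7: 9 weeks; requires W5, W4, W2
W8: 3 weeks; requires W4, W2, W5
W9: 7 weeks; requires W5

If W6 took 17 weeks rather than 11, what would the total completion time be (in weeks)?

As given, the longest chain is W2→W4→W5→W6 = 9+8+5+11 = 33, so the finish is 33 weeks.
Since W6 is critical, the +6 change carries straight to that chain (now 39 weeks).
No other chain overtakes it, so the finish is 39 weeks.

39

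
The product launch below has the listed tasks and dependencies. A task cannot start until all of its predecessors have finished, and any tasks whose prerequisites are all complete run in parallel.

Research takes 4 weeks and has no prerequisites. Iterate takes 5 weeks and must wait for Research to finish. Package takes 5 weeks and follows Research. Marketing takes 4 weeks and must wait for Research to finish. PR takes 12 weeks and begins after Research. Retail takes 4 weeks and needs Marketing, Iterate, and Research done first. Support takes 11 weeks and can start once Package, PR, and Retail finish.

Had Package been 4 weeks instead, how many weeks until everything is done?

The binding path is Research→PR→Support = 4+12+11 = 27; finish at 27 weeks.
Package has 7 weeks of float (longest path through it is 20).
The critical path is still Research→PR→Support; finish is now 27 weeks.

27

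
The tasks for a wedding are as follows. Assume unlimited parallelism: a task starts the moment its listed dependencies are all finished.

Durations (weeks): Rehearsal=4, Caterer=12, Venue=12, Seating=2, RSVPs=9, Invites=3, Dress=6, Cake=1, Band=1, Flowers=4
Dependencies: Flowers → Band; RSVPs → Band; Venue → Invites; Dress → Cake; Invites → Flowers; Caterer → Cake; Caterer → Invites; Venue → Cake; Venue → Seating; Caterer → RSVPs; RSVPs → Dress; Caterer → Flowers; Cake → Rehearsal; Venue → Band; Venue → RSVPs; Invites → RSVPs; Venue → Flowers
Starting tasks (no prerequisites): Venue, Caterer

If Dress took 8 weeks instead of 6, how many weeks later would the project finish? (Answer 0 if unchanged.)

2

The binding path is Venue→Invites→RSVPs→Dress→Cake→Rehearsal = 12+3+9+6+1+4 = 35; finish at 35 weeks.
Dress is on the critical path; changing it to 8 makes that path 37 weeks.
The critical path is still Venue→Invites→RSVPs→Dress→Cake→Rehearsal; finish is now 37 weeks.
Change in finish: 37 − 35 = +2 weeks.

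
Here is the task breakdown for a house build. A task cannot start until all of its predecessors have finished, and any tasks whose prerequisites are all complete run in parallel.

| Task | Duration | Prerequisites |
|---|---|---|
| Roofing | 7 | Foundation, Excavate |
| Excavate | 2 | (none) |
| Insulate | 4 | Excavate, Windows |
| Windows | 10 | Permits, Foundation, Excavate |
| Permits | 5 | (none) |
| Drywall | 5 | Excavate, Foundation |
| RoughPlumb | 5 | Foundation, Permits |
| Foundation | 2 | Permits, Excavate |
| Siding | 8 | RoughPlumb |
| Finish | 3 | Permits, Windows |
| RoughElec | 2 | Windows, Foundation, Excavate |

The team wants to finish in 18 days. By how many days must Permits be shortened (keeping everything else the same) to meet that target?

3

Current finish: 21 days; target: 18.
Permits is on every critical path, so each day cut from Permits cuts the finish by one (this holds down to a finish of 18).
Need 21 − 18 = 3 days off Permits → Permits becomes 2 days, finish becomes 18.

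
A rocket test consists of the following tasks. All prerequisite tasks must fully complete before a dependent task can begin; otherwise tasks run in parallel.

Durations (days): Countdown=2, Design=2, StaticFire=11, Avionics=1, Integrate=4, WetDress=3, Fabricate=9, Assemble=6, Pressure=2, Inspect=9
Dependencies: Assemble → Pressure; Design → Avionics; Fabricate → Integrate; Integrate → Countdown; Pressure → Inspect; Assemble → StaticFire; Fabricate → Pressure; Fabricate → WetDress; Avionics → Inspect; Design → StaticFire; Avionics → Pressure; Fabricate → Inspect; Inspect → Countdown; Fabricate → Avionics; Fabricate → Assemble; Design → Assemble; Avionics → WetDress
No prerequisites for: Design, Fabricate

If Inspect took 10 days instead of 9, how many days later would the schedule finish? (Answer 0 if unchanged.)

1

Baseline: Fabricate→Assemble→Pressure→Inspect→Countdown = 9+6+2+9+2 = 28 → 28 days.
Inspect lies on that path, so at 10 days the path becomes 29 days.
No other chain overtakes it, so the finish is 29 days.
Change in finish: 29 − 28 = +1 days.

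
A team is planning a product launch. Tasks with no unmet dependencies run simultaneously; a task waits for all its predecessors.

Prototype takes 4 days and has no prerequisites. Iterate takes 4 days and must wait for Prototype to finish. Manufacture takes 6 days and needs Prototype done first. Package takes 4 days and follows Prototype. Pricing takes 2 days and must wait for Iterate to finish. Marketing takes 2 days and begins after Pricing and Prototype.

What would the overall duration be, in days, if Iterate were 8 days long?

16

Critical path before the change: Prototype→Iterate→Pricing→Marketing = 4+4+2+2 = 12 giving 12 days.
Iterate is on the critical path; changing it to 8 makes that path 16 days.
That remains the longest chain; total 16 days.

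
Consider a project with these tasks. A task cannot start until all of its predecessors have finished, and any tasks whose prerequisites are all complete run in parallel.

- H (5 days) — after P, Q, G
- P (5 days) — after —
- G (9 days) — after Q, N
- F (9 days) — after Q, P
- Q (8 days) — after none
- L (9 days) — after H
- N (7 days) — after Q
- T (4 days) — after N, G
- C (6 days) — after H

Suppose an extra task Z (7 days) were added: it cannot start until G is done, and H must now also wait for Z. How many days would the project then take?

45

Originally the project takes 38 days.
With Z inserted, H now waits for max(P, Q, G, Z).
New critical path: Q→N→G→Z→H→L = 8+7+9+7+5+9 = 45 ⇒ 45 days.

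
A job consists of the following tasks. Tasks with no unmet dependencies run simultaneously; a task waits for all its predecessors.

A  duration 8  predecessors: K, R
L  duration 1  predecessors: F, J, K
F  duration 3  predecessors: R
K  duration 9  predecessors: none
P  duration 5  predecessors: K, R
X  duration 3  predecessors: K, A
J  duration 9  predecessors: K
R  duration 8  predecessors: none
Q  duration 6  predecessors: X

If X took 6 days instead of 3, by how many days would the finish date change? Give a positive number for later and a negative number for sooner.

3

Actual critical path: K→A→X→Q = 9+8+3+6 = 26 ⇒ 26 days.
Since X is critical, the +3 change carries straight to that chain (now 29 days).
The critical path is still K→A→X→Q; finish is now 29 days.
Change in finish: 29 − 26 = +3 days.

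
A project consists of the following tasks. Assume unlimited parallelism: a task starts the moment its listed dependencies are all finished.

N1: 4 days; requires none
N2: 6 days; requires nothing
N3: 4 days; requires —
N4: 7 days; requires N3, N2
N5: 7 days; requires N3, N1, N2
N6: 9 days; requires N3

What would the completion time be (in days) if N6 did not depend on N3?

With the dependency in place, N2→N4 = 6+7 = 13 sets the finish at 13 days.
Without N3→N6, N6's earliest start moves from 4 to 0.
After: N2→N4 = 6+7 = 13 → 13 days.

13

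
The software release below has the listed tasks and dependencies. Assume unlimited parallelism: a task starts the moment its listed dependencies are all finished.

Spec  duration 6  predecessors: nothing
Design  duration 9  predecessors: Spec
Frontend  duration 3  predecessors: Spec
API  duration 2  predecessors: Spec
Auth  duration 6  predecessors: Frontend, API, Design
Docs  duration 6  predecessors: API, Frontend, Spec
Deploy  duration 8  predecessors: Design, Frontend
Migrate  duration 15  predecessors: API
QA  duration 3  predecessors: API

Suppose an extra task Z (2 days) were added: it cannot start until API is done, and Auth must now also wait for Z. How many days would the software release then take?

23

Originally the software release takes 23 days.
With Z inserted, Auth now waits for max(Frontend, API, Design, Z).
New critical path: Spec→Design→Deploy = 6+9+8 = 23 ⇒ 23 days.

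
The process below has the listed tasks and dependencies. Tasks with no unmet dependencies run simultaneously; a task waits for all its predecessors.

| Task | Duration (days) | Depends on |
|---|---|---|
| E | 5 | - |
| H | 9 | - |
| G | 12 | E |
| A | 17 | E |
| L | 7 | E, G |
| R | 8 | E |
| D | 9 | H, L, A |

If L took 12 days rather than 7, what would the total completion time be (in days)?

38

As given, the longest chain is E→G→L→D = 5+12+7+9 = 33, so the finish is 33 days.
L is on the critical path; changing it to 12 makes that path 38 days.
That remains the longest chain; total 38 days.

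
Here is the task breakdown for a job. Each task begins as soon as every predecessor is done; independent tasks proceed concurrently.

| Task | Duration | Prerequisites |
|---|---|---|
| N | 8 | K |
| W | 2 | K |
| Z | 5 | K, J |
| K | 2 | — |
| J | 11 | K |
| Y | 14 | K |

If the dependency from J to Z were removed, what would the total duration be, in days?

Original critical path: K→J→Z = 2+11+5 = 18 ⇒ 18 days.
Without J→Z, Z's earliest start moves from 13 to 2.
After: K→Y = 2+14 = 16 → 16 days.

16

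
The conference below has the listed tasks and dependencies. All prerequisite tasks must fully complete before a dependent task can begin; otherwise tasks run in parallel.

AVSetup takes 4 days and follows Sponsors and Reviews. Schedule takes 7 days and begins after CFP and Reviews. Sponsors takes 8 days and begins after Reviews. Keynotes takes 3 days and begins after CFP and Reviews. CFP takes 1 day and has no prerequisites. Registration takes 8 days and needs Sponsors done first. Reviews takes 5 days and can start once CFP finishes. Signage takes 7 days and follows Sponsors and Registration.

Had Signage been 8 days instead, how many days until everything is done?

30

The binding path is CFP→Reviews→Sponsors→Registration→Signage = 1+5+8+8+7 = 29; finish at 29 days.
Since Signage is critical, the +1 change carries straight to that chain (now 30 days).
The critical path is still CFP→Reviews→Sponsors→Registration→Signage; finish is now 30 days.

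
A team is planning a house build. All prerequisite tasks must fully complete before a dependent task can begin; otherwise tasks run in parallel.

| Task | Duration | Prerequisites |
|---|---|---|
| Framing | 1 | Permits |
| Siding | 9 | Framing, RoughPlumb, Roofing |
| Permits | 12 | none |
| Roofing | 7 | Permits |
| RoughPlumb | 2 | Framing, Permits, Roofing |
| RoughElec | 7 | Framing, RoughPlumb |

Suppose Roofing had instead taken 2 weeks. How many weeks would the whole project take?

Baseline: Permits→Roofing→RoughPlumb→Siding = 12+7+2+9 = 30 → 30 weeks.
Since Roofing is critical, the -5 change carries straight to that chain (now 25 weeks).
That remains the longest chain; total 25 weeks.

25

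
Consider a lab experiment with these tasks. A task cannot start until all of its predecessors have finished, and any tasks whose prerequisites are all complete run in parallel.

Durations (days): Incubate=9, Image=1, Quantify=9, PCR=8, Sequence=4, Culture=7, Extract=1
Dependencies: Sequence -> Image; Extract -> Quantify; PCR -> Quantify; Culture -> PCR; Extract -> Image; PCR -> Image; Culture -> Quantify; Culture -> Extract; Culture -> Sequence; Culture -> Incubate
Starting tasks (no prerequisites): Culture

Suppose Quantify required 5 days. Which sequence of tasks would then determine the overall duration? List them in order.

Critical path before the change: Culture→PCR→Quantify = 7+8+9 = 24 giving 24 days.
Quantify lies on that path, so at 5 days the path becomes 20 days.
No other chain overtakes it, so the finish is 20 days.

Culture, PCR, Quantify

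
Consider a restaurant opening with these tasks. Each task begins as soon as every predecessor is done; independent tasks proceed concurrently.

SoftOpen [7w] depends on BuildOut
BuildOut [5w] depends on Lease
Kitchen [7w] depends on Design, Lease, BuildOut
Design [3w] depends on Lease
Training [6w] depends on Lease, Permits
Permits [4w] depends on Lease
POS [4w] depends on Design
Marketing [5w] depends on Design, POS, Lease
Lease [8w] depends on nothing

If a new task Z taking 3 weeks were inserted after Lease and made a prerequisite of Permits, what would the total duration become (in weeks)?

21

Originally the project takes 20 weeks.
With Z inserted, Permits now waits for max(Lease, Z).
New critical path: Lease→Z→Permits→Training = 8+3+4+6 = 21 ⇒ 21 weeks.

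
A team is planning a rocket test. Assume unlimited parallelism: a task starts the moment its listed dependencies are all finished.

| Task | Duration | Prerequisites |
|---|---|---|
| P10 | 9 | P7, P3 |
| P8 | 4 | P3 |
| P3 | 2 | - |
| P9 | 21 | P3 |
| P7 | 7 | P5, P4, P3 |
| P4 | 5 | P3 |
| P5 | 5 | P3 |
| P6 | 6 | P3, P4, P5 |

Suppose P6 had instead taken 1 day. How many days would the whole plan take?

The binding path is P3→P4→P7→P10 = 2+5+7+9 = 23; finish at 23 days.
P6 has 10 days of float (longest path through it is 13).
That remains the longest chain; total 23 days.

23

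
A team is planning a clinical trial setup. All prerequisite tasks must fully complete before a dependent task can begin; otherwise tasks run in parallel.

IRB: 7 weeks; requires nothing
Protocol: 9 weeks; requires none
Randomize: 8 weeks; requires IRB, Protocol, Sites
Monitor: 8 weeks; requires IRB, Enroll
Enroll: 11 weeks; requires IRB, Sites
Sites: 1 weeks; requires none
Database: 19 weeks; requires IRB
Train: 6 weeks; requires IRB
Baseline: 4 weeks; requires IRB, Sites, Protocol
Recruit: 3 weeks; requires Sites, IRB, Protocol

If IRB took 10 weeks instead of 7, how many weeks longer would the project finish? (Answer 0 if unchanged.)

3

Baseline: IRB→Enroll→Monitor = 7+11+8 = 26 → 26 weeks.
IRB lies on that path, so at 10 weeks the path becomes 29 weeks.
The critical path is still IRB→Enroll→Monitor; finish is now 29 weeks.
Change in finish: 29 − 26 = +3 weeks.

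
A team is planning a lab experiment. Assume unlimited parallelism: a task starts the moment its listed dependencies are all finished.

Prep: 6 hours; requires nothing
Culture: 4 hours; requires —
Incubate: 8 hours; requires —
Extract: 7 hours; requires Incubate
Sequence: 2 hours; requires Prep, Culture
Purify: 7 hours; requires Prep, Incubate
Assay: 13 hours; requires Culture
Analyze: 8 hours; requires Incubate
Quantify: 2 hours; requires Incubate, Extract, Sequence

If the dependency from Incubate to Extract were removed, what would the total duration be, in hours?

With the dependency in place, Culture→Assay = 4+13 = 17 sets the finish at 17 hours.
Without Incubate→Extract, Extract's earliest start moves from 8 to 0.
New critical path: Culture→Assay = 4+13 = 17 ⇒ 17 hours.

17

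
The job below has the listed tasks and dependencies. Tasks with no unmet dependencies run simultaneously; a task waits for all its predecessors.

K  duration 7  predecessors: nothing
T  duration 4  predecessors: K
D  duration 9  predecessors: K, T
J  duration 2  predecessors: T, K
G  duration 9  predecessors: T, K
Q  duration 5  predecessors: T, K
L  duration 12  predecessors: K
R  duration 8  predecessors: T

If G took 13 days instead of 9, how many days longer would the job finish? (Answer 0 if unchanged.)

4

Critical path before the change: K→T→G = 7+4+9 = 20 giving 20 days.
G is on the critical path; changing it to 13 makes that path 24 days.
The critical path is still K→T→G; finish is now 24 days.
Change in finish: 24 − 20 = +4 days.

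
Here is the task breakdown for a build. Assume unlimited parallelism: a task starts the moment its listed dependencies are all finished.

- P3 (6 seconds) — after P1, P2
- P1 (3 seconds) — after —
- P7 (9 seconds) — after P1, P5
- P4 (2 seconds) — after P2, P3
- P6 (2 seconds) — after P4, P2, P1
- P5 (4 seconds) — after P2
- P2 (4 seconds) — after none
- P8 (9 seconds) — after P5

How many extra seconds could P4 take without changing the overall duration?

3

P2→P5→P7 = 4+4+9 = 17 sets the makespan at 17 seconds.
P4 finishes as early as 12 and must finish by 15.
Slack of P4 = 13 − 10 = 3 seconds.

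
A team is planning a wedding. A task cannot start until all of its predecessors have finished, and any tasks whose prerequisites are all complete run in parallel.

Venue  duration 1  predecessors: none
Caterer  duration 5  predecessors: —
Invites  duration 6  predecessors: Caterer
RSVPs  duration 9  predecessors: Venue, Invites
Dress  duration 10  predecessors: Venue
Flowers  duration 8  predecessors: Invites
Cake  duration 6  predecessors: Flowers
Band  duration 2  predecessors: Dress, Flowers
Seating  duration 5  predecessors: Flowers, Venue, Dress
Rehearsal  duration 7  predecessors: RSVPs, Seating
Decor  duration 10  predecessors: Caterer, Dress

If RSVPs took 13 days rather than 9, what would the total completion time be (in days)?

31

Critical path before the change: Caterer→Invites→Flowers→Seating→Rehearsal = 5+6+8+5+7 = 31 giving 31 days.
RSVPs has 4 days of float (longest path through it is 27).
Now Caterer→Invites→RSVPs→Rehearsal = 5+6+13+7 = 31 is longest, so the finish becomes 31 days.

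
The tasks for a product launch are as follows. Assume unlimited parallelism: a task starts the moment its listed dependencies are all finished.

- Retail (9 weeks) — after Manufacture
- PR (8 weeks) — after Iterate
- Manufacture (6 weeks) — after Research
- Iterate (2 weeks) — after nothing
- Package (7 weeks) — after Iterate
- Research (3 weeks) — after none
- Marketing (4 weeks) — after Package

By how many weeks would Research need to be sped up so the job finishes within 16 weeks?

Current finish: 18 weeks; target: 16.
Research is on every critical path, so each week cut from Research cuts the finish by one (this holds down to a finish of 16).
Need 18 − 16 = 2 weeks off Research → Research becomes 1 week, finish becomes 16.

2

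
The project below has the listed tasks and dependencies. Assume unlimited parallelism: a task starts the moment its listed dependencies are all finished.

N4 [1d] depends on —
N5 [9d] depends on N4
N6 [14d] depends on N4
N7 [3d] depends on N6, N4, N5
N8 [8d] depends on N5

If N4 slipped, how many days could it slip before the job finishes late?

0

The longest chain is N4→N5→N8 = 1+9+8 = 18; overall finish 18 days.
The longest chain containing N4 totals 18 days.
Slack of N4 = 0 − 0 = 0 days.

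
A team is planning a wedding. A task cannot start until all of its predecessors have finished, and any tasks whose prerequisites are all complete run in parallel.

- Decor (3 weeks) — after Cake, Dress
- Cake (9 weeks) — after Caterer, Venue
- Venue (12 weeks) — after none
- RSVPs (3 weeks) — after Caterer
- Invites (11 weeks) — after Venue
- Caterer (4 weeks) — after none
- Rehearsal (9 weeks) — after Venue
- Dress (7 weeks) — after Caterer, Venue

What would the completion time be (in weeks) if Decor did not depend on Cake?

23

Original critical path: Venue→Cake→Decor = 12+9+3 = 24 ⇒ 24 weeks.
Without Cake→Decor, Decor's earliest start moves from 21 to 19.
The longest chain is now Venue→Invites = 12+11 = 23, so the job takes 23 weeks.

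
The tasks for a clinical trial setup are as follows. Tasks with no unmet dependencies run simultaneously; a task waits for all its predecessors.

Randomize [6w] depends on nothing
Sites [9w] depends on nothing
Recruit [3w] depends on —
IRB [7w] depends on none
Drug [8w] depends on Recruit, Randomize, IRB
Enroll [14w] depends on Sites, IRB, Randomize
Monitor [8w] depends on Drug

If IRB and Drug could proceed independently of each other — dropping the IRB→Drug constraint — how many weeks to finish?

23

Original critical path: IRB→Drug→Monitor = 7+8+8 = 23 ⇒ 23 weeks.
Without IRB→Drug, Drug's earliest start moves from 7 to 6.
After: Sites→Enroll = 9+14 = 23 → 23 weeks.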